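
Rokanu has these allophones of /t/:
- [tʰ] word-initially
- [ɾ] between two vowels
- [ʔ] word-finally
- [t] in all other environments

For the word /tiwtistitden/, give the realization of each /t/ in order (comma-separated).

Occurrence 1 (position 1): word-initially → [tʰ].
Occurrence 2 (position 4): no conditioning environment matches → elsewhere allophone [t].
Occurrence 3 (position 7): no conditioning environment matches → elsewhere allophone [t].
Occurrence 4 (position 9): no conditioning environment matches → elsewhere allophone [t].

[tʰ], [t], [t], [t]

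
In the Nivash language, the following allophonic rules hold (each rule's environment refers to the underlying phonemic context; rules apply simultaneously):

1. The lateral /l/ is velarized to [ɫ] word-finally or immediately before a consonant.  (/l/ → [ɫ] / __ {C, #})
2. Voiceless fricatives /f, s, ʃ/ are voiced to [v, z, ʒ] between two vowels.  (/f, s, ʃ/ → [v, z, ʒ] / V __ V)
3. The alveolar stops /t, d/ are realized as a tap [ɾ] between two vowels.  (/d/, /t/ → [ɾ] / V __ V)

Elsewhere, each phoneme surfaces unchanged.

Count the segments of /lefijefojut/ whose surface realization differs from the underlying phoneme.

Segments that undergo a rule: /f/ → [v] (rule 2); /f/ → [v] (rule 2).
All other segments surface unchanged.

2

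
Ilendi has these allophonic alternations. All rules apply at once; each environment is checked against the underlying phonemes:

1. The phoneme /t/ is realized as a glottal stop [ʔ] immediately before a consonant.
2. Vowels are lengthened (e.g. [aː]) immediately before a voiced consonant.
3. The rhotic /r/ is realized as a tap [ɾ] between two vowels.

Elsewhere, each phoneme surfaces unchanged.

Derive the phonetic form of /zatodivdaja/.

[zatoːdiːvdaːja]

/z/ (word-initial) is unaffected → [z].
/a/ — between /z/ and /t/; rule 2 does not apply here → [a].
/t/ — between /a/ and /o/; rule 1 does not apply here → [t].
/o/ (between /t/ and /d/) occurs before a voiced consonant → [oː] by rule 2.
/d/ (between /o/ and /i/): no rule targets it → [d].
/i/ (between /d/ and /v/) occurs before a voiced consonant → [iː] by rule 2.
/v/ (between /i/ and /d/) is unaffected → [v].
/d/ — not in any rule's target class → [d].
/a/ (between /d/ and /j/): before a voiced consonant, so rule 2 applies → [aː].
/j/ (between /a/ and /a/) is unaffected → [j].
/a/ — word-final; rule 2 does not apply here → [a].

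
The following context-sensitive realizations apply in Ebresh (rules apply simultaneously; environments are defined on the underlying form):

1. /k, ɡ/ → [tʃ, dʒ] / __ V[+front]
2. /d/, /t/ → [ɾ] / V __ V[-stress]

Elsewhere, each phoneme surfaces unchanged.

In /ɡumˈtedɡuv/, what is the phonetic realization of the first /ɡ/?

/ɡ/ (word-initial) fails the environment for rule 1, so it stays [ɡ].

[ɡ]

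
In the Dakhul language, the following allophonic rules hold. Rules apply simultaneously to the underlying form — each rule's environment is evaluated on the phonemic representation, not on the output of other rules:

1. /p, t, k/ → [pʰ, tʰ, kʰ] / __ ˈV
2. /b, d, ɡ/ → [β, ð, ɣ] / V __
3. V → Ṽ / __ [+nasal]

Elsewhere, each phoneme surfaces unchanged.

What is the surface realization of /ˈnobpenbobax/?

/n/ (word-initial) is unaffected → [n].
/o/ (between /n/ and /b/) fails the environment for rule 3, so it stays [o].
/b/ meets the environment for rule 2 (immediately after a vowel) → [β].
/p/ — between /b/ and /e/; rule 1 does not apply here → [p].
/e/ meets the environment for rule 3 (before a nasal consonant) → [ẽ].
/n/ (between /e/ and /b/): no rule targets it → [n].
/b/ (between /n/ and /o/) fails the environment for rule 2, so it stays [b].
/o/ (between /b/ and /b/): rule 3 targets it, but not before a nasal consonant → unchanged [o].
/b/ (between /o/ and /a/) occurs immediately after a vowel → [β] by rule 2.
/a/ (between /b/ and /x/): rule 3 targets it, but not before a nasal consonant → unchanged [a].
/x/ stays [x].

[ˈnoβpẽnboβax]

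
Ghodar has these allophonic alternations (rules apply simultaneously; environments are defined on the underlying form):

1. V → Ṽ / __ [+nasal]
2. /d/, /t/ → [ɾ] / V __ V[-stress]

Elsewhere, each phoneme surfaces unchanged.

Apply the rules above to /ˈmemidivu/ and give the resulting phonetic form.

/m/ — not in any rule's target class → [m].
Rule 1 applies to /e/ (between /m/ and /m/: before a nasal consonant) → [ẽ].
/m/ — not in any rule's target class → [m].
/i/ (between /m/ and /d/) is in the target of rule 1 but the environment (before a nasal consonant) is not met → [i].
/d/ meets the environment for rule 2 (between a vowel and a following unstressed vowel) → [ɾ].
/i/ — between /d/ and /v/; rule 1 does not apply here → [i].
/v/ (between /i/ and /u/) is unaffected → [v].
/u/ (word-final) is in the target of rule 1 but the environment (before a nasal consonant) is not met → [u].

[ˈmẽmiɾivu]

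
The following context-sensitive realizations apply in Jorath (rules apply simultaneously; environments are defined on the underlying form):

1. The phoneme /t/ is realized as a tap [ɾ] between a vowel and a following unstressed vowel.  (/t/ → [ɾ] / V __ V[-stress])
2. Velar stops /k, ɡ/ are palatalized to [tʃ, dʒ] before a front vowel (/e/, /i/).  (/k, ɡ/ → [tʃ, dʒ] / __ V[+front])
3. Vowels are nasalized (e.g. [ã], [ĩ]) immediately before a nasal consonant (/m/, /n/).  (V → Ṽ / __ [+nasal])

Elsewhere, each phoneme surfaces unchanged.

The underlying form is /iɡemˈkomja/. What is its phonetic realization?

[idʒẽmˈkõmja]

/i/ (word-initial): rule 3 targets it, but not before a nasal consonant → unchanged [i].
/ɡ/ (between /i/ and /e/) occurs before a front vowel → [dʒ] by rule 2.
/e/ (between /ɡ/ and /m/): before a nasal consonant, so rule 3 applies → [ẽ].
/m/ (between /e/ and /k/) is unaffected → [m].
/k/ (between /m/ and /o/) is in the target of rule 2 but the environment (before a front vowel) is not met → [k].
/o/ (between /k/ and /m/) occurs before a nasal consonant → [õ] by rule 3.
/m/ (between /o/ and /j/) is unaffected → [m].
/j/ — not in any rule's target class → [j].
/a/ — word-final; rule 3 does not apply here → [a].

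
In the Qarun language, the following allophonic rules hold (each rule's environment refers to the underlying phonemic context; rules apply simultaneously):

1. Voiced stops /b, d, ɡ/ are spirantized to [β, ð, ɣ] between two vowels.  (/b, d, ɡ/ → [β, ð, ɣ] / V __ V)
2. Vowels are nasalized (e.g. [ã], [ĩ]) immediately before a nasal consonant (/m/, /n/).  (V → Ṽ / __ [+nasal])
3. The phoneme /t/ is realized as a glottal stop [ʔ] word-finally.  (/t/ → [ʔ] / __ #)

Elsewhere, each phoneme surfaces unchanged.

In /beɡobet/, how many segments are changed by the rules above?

Segments that undergo a rule: /ɡ/ → [ɣ] (rule 1); /b/ → [β] (rule 1); /t/ → [ʔ] (rule 3).
All other segments surface unchanged.

3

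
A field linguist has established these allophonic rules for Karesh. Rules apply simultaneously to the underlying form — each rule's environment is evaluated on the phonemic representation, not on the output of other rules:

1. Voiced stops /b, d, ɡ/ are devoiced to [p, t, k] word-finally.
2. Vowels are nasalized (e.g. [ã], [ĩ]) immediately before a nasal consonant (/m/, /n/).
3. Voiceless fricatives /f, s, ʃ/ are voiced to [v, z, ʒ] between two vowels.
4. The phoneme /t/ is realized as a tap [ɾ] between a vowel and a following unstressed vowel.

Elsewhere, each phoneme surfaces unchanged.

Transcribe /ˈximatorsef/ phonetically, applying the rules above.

[ˈxĩmaɾorsef]

/x/ — not in any rule's target class → [x].
Rule 2 applies to /i/ (between /x/ and /m/: before a nasal consonant) → [ĩ].
/m/ — not in any rule's target class → [m].
/a/ (between /m/ and /t/): rule 2 targets it, but not before a nasal consonant → unchanged [a].
Rule 4 applies to /t/ (between /a/ and /o/: between a vowel and a following unstressed vowel) → [ɾ].
/o/ (between /t/ and /r/) is in the target of rule 2 but the environment (before a nasal consonant) is not met → [o].
/r/ (between /o/ and /s/): no rule targets it → [r].
/s/ (between /r/ and /e/) fails the environment for rule 3, so it stays [s].
/e/ (between /s/ and /f/): rule 2 targets it, but not before a nasal consonant → unchanged [e].
/f/ (word-final) fails the environment for rule 3, so it stays [f].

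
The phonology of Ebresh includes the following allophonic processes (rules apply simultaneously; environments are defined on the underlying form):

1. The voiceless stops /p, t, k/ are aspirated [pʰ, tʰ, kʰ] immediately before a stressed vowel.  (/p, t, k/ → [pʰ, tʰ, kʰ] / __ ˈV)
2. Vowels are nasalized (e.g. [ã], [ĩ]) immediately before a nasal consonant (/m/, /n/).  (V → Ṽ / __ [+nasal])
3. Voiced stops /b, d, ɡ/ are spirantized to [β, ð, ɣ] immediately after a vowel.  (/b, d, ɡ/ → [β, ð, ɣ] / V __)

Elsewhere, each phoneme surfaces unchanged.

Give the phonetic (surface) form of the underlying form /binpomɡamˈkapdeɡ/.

[bĩnpõmɡãmˈkʰapdeɣ]

/b/ (word-initial) fails the environment for rule 3, so it stays [b].
Rule 2 applies to /i/ (between /b/ and /n/: before a nasal consonant) → [ĩ].
/n/ — not in any rule's target class → [n].
/p/ — between /n/ and /o/; rule 1 does not apply here → [p].
/o/ (between /p/ and /m/) occurs before a nasal consonant → [õ] by rule 2.
/m/ stays [m].
/ɡ/ (between /m/ and /a/) fails the environment for rule 3, so it stays [ɡ].
/a/ (between /ɡ/ and /m/) occurs before a nasal consonant → [ã] by rule 2.
/m/ — not in any rule's target class → [m].
/k/ (between /m/ and /a/) occurs immediately before a stressed vowel → [kʰ] by rule 1.
/a/ (between /k/ and /p/): rule 2 targets it, but not before a nasal consonant → unchanged [a].
/p/ (between /a/ and /d/) fails the environment for rule 1, so it stays [p].
/d/ — between /p/ and /e/; rule 3 does not apply here → [d].
/e/ — between /d/ and /ɡ/; rule 2 does not apply here → [e].
/ɡ/ meets the environment for rule 3 (immediately after a vowel) → [ɣ].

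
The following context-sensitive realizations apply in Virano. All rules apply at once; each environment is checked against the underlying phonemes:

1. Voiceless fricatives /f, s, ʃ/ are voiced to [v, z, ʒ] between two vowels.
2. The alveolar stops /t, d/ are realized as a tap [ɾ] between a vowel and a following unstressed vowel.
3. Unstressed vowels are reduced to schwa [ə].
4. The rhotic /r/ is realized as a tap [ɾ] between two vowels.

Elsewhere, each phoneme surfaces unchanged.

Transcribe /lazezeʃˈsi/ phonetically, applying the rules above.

/l/ (word-initial) is unaffected → [l].
/a/ (between /l/ and /z/) occurs in an unstressed syllable → [ə] by rule 3.
/z/ stays [z].
/e/ (between /z/ and /z/) occurs in an unstressed syllable → [ə] by rule 3.
/z/ stays [z].
/e/ (between /z/ and /ʃ/) occurs in an unstressed syllable → [ə] by rule 3.
/ʃ/ (between /e/ and /s/) is in the target of rule 1 but the environment (between two vowels) is not met → [ʃ].
/s/ (between /ʃ/ and /i/): rule 1 targets it, but not between two vowels → unchanged [s].
/i/ (word-final) is in the target of rule 3 but the environment (in an unstressed syllable) is not met → [i].

[ləzəzəʃˈsi]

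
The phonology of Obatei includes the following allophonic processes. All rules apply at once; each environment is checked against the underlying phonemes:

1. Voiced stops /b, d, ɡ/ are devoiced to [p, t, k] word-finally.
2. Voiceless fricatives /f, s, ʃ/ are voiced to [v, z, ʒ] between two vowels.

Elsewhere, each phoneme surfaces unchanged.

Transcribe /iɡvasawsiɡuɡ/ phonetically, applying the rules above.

[iɡvazawsiɡuk]

/i/ — not in any rule's target class → [i].
/ɡ/ (between /i/ and /v/) fails the environment for rule 1, so it stays [ɡ].
/v/ stays [v].
/a/ (between /v/ and /s/): no rule targets it → [a].
Rule 2 applies to /s/ (between /a/ and /a/: between two vowels) → [z].
/a/ (between /s/ and /w/): no rule targets it → [a].
/w/ — not in any rule's target class → [w].
/s/ — between /w/ and /i/; rule 2 does not apply here → [s].
/i/ — not in any rule's target class → [i].
/ɡ/ (between /i/ and /u/) is in the target of rule 1 but the environment (word-finally) is not met → [ɡ].
/u/ — not in any rule's target class → [u].
/ɡ/ — word-final, word-finally — surfaces as [k] (rule 1).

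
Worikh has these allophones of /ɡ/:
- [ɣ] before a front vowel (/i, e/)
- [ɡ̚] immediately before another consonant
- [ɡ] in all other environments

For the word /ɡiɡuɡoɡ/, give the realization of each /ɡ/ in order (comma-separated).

[ɣ], [ɡ], [ɡ], [ɡ]

Occurrence 1 (position 1): before a front vowel (/i, e/) → [ɣ].
Occurrence 2 (position 3): no conditioning environment matches → elsewhere allophone [ɡ].
Occurrence 3 (position 5): no conditioning environment matches → elsewhere allophone [ɡ].
Occurrence 4 (position 7): no conditioning environment matches → elsewhere allophone [ɡ].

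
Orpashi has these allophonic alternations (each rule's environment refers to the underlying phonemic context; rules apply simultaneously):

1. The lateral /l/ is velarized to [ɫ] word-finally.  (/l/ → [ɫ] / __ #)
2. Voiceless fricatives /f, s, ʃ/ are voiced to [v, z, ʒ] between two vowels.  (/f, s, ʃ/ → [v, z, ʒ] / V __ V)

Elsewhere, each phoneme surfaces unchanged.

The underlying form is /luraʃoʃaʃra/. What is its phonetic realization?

/l/ — word-initial; rule 1 does not apply here → [l].
Rule 2 applies to /ʃ/ (between /a/ and /o/: between two vowels) → [ʒ].
/ʃ/ (between /o/ and /a/): between two vowels, so rule 2 applies → [ʒ].
/ʃ/ — between /a/ and /r/; rule 2 does not apply here → [ʃ].

[luraʒoʒaʃra]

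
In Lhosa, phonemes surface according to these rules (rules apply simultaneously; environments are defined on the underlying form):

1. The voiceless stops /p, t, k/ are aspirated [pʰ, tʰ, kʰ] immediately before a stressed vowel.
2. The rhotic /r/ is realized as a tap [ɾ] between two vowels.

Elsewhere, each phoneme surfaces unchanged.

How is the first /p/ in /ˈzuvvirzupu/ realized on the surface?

[p]

/p/ (between /u/ and /u/) is in the target of rule 1 but the environment (immediately before a stressed vowel) is not met → [p].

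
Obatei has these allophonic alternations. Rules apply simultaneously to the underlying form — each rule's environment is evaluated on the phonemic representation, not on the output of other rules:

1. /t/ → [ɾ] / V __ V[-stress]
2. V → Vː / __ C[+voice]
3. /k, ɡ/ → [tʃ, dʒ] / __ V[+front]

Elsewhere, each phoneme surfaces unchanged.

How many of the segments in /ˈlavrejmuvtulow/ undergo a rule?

5

Segments that undergo a rule: /a/ → [aː] (rule 2); /e/ → [eː] (rule 2); /u/ → [uː] (rule 2); /u/ → [uː] (rule 2); /o/ → [oː] (rule 2).
All other segments surface unchanged.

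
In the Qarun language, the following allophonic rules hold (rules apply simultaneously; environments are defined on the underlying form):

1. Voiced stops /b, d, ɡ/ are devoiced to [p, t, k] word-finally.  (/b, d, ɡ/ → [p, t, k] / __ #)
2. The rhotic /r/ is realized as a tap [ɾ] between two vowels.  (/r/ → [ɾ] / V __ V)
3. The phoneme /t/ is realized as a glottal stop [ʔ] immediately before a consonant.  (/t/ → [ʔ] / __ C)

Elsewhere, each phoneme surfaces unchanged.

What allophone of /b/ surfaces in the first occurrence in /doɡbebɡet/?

/b/ (between /ɡ/ and /e/): rule 1 targets it, but not word-finally → unchanged [b].

[b]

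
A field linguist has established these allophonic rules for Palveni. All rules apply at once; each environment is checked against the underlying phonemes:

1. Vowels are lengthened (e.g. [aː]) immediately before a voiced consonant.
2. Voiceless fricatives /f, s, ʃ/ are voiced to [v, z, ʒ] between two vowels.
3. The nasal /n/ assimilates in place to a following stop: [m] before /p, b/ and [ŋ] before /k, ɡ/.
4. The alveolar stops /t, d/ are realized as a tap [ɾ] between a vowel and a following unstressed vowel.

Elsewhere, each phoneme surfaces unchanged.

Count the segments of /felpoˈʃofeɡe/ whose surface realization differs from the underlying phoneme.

4

Segments that undergo a rule: /e/ → [eː] (rule 1); /ʃ/ → [ʒ] (rule 2); /f/ → [v] (rule 2); /e/ → [eː] (rule 1).
All other segments surface unchanged.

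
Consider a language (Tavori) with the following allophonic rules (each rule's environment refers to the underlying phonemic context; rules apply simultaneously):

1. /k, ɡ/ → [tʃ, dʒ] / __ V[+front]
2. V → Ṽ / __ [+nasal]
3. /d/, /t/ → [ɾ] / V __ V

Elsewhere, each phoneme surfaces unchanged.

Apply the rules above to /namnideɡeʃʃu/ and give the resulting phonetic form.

/n/ — not in any rule's target class → [n].
Rule 2 applies to /a/ (between /n/ and /m/: before a nasal consonant) → [ã].
/m/ (between /a/ and /n/) is unaffected → [m].
/n/ (between /m/ and /i/) is unaffected → [n].
/i/ (between /n/ and /d/): rule 2 targets it, but not before a nasal consonant → unchanged [i].
/d/ (between /i/ and /e/) occurs between two vowels → [ɾ] by rule 3.
/e/ (between /d/ and /ɡ/): rule 2 targets it, but not before a nasal consonant → unchanged [e].
/ɡ/ (between /e/ and /e/) occurs before a front vowel → [dʒ] by rule 1.
/e/ (between /ɡ/ and /ʃ/) is in the target of rule 2 but the environment (before a nasal consonant) is not met → [e].
/ʃ/ — not in any rule's target class → [ʃ].
/ʃ/ stays [ʃ].
/u/ (word-final): rule 2 targets it, but not before a nasal consonant → unchanged [u].

[nãmniɾedʒeʃʃu]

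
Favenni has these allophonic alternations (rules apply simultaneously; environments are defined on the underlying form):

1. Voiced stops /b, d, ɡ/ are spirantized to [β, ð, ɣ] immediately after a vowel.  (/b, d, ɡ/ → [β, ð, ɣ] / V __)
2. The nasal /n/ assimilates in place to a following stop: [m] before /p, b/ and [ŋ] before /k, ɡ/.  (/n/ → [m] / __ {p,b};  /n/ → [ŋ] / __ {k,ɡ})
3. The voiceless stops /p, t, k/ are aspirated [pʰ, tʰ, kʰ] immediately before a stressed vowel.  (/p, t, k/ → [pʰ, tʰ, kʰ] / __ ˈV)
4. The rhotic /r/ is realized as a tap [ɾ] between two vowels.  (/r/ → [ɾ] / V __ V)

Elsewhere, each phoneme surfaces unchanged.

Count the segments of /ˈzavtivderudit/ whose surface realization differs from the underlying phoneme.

2

Segments that undergo a rule: /r/ → [ɾ] (rule 4); /d/ → [ð] (rule 1).
All other segments surface unchanged.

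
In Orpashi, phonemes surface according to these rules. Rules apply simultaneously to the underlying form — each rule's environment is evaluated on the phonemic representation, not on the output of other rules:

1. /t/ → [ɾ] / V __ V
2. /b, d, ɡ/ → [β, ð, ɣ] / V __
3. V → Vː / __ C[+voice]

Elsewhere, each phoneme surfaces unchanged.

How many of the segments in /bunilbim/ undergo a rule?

3

Segments that undergo a rule: /u/ → [uː] (rule 3); /i/ → [iː] (rule 3); /i/ → [iː] (rule 3).
All other segments surface unchanged.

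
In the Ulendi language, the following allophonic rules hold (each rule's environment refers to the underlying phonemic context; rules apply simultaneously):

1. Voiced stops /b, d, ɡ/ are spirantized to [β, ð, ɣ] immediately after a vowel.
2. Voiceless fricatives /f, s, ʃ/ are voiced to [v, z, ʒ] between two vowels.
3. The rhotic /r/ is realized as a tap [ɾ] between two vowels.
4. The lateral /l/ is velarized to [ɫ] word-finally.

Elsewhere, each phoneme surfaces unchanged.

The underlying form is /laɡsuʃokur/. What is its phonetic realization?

/l/ (word-initial) fails the environment for rule 4, so it stays [l].
/a/ stays [a].
/ɡ/ (between /a/ and /s/): immediately after a vowel, so rule 1 applies → [ɣ].
/s/ — between /ɡ/ and /u/; rule 2 does not apply here → [s].
/u/ — not in any rule's target class → [u].
Rule 2 applies to /ʃ/ (between /u/ and /o/: between two vowels) → [ʒ].
/o/ stays [o].
/k/ (between /o/ and /u/): no rule targets it → [k].
/u/ (between /k/ and /r/) is unaffected → [u].
/r/ (word-final): rule 3 targets it, but not between two vowels → unchanged [r].

[laɣsuʒokur]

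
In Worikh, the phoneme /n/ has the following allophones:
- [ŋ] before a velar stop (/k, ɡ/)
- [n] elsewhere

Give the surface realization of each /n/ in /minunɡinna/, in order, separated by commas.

[n], [ŋ], [n], [n]

Occurrence 1 (position 3): no conditioning environment matches → elsewhere allophone [n].
Occurrence 2 (position 5): before a velar stop → [ŋ].
Occurrence 3 (position 8): no conditioning environment matches → elsewhere allophone [n].
Occurrence 4 (position 9): no conditioning environment matches → elsewhere allophone [n].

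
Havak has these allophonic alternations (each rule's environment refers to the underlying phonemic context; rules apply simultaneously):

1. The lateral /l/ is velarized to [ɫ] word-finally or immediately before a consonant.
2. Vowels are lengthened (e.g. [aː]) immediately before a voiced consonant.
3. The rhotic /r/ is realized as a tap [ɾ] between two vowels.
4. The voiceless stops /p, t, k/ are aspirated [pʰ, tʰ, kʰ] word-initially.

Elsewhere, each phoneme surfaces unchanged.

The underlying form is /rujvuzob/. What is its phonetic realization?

/r/ (word-initial) is in the target of rule 3 but the environment (between two vowels) is not met → [r].
/u/ (between /r/ and /j/): before a voiced consonant, so rule 2 applies → [uː].
/j/ — not in any rule's target class → [j].
/v/ (between /j/ and /u/) is unaffected → [v].
/u/ meets the environment for rule 2 (before a voiced consonant) → [uː].
/z/ (between /u/ and /o/) is unaffected → [z].
/o/ meets the environment for rule 2 (before a voiced consonant) → [oː].
/b/ (word-final): no rule targets it → [b].

[ruːjvuːzoːb]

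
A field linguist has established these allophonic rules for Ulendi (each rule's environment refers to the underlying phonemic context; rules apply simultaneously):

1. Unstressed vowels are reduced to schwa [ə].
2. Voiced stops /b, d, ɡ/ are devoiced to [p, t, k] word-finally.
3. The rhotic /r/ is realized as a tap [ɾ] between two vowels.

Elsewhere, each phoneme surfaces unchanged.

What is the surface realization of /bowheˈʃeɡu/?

[bəwhəˈʃeɡə]

/b/ — word-initial; rule 2 does not apply here → [b].
/o/ meets the environment for rule 1 (in an unstressed syllable) → [ə].
/w/ (between /o/ and /h/) is unaffected → [w].
/h/ (between /w/ and /e/) is unaffected → [h].
/e/ meets the environment for rule 1 (in an unstressed syllable) → [ə].
/ʃ/ (between /e/ and /e/): no rule targets it → [ʃ].
/e/ — between /ʃ/ and /ɡ/; rule 1 does not apply here → [e].
/ɡ/ (between /e/ and /u/) fails the environment for rule 2, so it stays [ɡ].
/u/ — word-final, in an unstressed syllable — surfaces as [ə] (rule 1).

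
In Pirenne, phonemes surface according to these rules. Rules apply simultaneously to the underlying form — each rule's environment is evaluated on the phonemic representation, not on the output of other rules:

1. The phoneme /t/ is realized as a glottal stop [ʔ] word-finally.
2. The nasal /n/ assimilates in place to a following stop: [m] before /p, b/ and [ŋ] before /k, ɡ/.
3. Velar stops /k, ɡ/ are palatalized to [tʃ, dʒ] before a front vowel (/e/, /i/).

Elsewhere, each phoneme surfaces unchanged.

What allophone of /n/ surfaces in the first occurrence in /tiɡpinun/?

[n]

/n/ (between /i/ and /u/) fails the environment for rule 2, so it stays [n].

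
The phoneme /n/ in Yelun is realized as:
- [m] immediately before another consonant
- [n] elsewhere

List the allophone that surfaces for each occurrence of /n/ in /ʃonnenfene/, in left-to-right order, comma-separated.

Occurrence 1 (position 3): immediately before another consonant → [m].
Occurrence 2 (position 4): no conditioning environment matches → elsewhere allophone [n].
Occurrence 3 (position 6): immediately before another consonant → [m].
Occurrence 4 (position 9): no conditioning environment matches → elsewhere allophone [n].

[m], [n], [m], [n]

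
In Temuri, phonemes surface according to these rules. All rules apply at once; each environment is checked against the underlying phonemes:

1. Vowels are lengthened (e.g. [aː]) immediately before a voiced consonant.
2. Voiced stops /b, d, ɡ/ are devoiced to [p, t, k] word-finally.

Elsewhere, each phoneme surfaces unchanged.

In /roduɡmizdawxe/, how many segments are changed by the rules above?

Segments that undergo a rule: /o/ → [oː] (rule 1); /u/ → [uː] (rule 1); /i/ → [iː] (rule 1); /a/ → [aː] (rule 1).
All other segments surface unchanged.

4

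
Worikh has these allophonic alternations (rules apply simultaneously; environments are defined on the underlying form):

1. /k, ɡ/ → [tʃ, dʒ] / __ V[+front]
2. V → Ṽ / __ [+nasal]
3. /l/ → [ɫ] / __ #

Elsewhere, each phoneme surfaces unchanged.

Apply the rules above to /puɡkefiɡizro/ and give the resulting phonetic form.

[puɡtʃefidʒizro]

/p/ (word-initial) is unaffected → [p].
/u/ — between /p/ and /ɡ/; rule 2 does not apply here → [u].
/ɡ/ — between /u/ and /k/; rule 1 does not apply here → [ɡ].
/k/ (between /ɡ/ and /e/): before a front vowel, so rule 1 applies → [tʃ].
/e/ (between /k/ and /f/): rule 2 targets it, but not before a nasal consonant → unchanged [e].
/f/ stays [f].
/i/ (between /f/ and /ɡ/) is in the target of rule 2 but the environment (before a nasal consonant) is not met → [i].
/ɡ/ — between /i/ and /i/, before a front vowel — surfaces as [dʒ] (rule 1).
/i/ (between /ɡ/ and /z/): rule 2 targets it, but not before a nasal consonant → unchanged [i].
/z/ (between /i/ and /r/): no rule targets it → [z].
/r/ (between /z/ and /o/): no rule targets it → [r].
/o/ (word-final): rule 2 targets it, but not before a nasal consonant → unchanged [o].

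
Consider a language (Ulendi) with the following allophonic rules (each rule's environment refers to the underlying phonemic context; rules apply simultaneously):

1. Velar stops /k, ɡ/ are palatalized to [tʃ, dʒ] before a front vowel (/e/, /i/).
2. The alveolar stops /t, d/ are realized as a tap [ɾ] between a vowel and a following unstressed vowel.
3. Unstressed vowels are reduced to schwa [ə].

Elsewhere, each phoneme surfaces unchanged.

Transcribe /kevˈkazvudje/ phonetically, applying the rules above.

[tʃəvˈkazvədjə]

/k/ (word-initial): before a front vowel, so rule 1 applies → [tʃ].
/e/ — between /k/ and /v/, in an unstressed syllable — surfaces as [ə] (rule 3).
/k/ (between /v/ and /a/): rule 1 targets it, but not before a front vowel → unchanged [k].
/a/ (between /k/ and /z/): rule 3 targets it, but not in an unstressed syllable → unchanged [a].
/u/ (between /v/ and /d/) occurs in an unstressed syllable → [ə] by rule 3.
/d/ (between /u/ and /j/) fails the environment for rule 2, so it stays [d].
/e/ meets the environment for rule 3 (in an unstressed syllable) → [ə].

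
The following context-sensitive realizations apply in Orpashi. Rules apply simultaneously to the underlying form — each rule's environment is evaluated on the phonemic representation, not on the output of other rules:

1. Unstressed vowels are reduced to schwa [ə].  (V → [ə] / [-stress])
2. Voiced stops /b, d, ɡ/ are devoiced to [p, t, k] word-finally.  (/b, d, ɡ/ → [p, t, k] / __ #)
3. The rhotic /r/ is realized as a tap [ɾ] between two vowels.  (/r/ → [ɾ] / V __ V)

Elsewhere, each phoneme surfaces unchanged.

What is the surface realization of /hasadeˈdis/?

/h/ (word-initial): no rule targets it → [h].
/a/ (between /h/ and /s/) occurs in an unstressed syllable → [ə] by rule 1.
/s/ (between /a/ and /a/) is unaffected → [s].
/a/ (between /s/ and /d/) occurs in an unstressed syllable → [ə] by rule 1.
/d/ — between /a/ and /e/; rule 2 does not apply here → [d].
/e/ (between /d/ and /d/): in an unstressed syllable, so rule 1 applies → [ə].
/d/ (between /e/ and /i/): rule 2 targets it, but not word-finally → unchanged [d].
/i/ (between /d/ and /s/) is in the target of rule 1 but the environment (in an unstressed syllable) is not met → [i].
/s/ (word-final): no rule targets it → [s].

[həsədəˈdis]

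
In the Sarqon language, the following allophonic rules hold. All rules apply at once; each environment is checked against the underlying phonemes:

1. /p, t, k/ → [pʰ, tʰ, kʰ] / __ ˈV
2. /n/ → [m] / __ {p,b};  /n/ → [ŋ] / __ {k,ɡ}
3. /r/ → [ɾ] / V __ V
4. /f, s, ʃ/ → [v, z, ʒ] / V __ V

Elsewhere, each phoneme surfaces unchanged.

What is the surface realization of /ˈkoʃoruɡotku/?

/k/ meets the environment for rule 1 (immediately before a stressed vowel) → [kʰ].
/o/ — not in any rule's target class → [o].
/ʃ/ (between /o/ and /o/): between two vowels, so rule 4 applies → [ʒ].
/o/ (between /ʃ/ and /r/): no rule targets it → [o].
/r/ (between /o/ and /u/) occurs between two vowels → [ɾ] by rule 3.
/u/ — not in any rule's target class → [u].
/ɡ/ (between /u/ and /o/) is unaffected → [ɡ].
/o/ (between /ɡ/ and /t/): no rule targets it → [o].
/t/ (between /o/ and /k/) is in the target of rule 1 but the environment (immediately before a stressed vowel) is not met → [t].
/k/ (between /t/ and /u/): rule 1 targets it, but not immediately before a stressed vowel → unchanged [k].
/u/ stays [u].

[ˈkʰoʒoɾuɡotku]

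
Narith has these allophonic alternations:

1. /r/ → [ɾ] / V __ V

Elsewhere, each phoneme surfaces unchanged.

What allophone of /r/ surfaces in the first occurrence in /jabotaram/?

[ɾ]

/r/ (between /a/ and /a/) occurs between two vowels → [ɾ] by rule 1.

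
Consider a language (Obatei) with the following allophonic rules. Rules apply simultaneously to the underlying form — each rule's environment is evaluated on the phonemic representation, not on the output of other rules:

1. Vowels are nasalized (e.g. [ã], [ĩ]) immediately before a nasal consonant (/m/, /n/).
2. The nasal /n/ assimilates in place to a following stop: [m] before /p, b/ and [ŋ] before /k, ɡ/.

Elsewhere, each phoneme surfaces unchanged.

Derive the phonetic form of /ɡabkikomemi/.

/ɡ/ (word-initial) is unaffected → [ɡ].
/a/ (between /ɡ/ and /b/): rule 1 targets it, but not before a nasal consonant → unchanged [a].
/b/ (between /a/ and /k/) is unaffected → [b].
/k/ — not in any rule's target class → [k].
/i/ (between /k/ and /k/): rule 1 targets it, but not before a nasal consonant → unchanged [i].
/k/ — not in any rule's target class → [k].
/o/ meets the environment for rule 1 (before a nasal consonant) → [õ].
/m/ — not in any rule's target class → [m].
/e/ — between /m/ and /m/, before a nasal consonant — surfaces as [ẽ] (rule 1).
/m/ (between /e/ and /i/) is unaffected → [m].
/i/ (word-final): rule 1 targets it, but not before a nasal consonant → unchanged [i].

[ɡabkikõmẽmi]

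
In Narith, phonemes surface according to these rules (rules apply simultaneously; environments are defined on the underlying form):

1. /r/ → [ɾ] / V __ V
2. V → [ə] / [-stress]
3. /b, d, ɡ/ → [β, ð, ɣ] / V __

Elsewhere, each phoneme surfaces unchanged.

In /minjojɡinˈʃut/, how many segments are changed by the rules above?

Segments that undergo a rule: /i/ → [ə] (rule 2); /o/ → [ə] (rule 2); /i/ → [ə] (rule 2).
All other segments surface unchanged.

3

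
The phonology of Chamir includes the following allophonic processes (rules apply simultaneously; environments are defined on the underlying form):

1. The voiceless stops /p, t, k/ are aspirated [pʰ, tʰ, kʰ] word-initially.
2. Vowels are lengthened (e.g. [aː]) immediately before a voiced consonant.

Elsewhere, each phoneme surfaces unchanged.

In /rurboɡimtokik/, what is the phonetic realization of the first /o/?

[oː]

/o/ — between /b/ and /ɡ/, before a voiced consonant — surfaces as [oː] (rule 2).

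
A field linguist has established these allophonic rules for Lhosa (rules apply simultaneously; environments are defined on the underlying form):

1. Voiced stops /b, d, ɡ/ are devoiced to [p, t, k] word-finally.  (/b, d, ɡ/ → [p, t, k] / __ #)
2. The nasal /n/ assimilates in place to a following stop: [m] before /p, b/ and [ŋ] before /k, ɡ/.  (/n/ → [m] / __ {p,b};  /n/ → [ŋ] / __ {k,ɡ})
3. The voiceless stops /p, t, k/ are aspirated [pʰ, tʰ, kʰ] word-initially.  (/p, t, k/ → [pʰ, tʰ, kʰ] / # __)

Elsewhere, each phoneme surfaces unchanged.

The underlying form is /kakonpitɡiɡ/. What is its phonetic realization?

[kʰakompitɡik]

Rule 3 applies to /k/ (word-initial: word-initially) → [kʰ].
/k/ (between /a/ and /o/) fails the environment for rule 3, so it stays [k].
/n/ meets the environment for rule 2 (before a labial or velar stop) → [m].
/p/ (between /n/ and /i/): rule 3 targets it, but not word-initially → unchanged [p].
/t/ — between /i/ and /ɡ/; rule 3 does not apply here → [t].
/ɡ/ (between /t/ and /i/): rule 1 targets it, but not word-finally → unchanged [ɡ].
/ɡ/ (word-final): word-finally, so rule 1 applies → [k].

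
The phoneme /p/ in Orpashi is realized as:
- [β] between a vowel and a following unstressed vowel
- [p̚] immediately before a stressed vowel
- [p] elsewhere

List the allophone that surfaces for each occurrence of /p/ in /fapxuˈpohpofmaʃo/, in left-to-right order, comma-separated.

Occurrence 1 (position 3): no conditioning environment matches → elsewhere allophone [p].
Occurrence 2 (position 6): immediately before a stressed vowel → [p̚].
Occurrence 3 (position 9): no conditioning environment matches → elsewhere allophone [p].

[p], [p̚], [p]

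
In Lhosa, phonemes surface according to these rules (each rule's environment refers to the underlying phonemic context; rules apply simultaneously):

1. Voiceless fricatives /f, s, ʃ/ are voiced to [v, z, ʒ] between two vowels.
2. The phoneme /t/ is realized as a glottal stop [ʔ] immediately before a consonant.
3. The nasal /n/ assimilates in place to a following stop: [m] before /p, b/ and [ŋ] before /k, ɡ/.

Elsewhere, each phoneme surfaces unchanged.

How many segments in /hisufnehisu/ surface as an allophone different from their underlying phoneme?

Segments that undergo a rule: /s/ → [z] (rule 1); /s/ → [z] (rule 1).
All other segments surface unchanged.

2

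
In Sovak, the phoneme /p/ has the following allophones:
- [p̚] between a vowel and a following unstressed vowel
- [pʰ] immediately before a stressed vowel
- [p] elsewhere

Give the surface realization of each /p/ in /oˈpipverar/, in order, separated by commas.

Occurrence 1 (position 2): immediately before a stressed vowel → [pʰ].
Occurrence 2 (position 4): no conditioning environment matches → elsewhere allophone [p].

[pʰ], [p]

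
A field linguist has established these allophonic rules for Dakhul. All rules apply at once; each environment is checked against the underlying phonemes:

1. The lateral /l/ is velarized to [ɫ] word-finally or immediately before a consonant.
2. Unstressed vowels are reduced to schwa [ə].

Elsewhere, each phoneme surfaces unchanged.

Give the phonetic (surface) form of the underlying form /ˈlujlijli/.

[ˈlujləjlə]

/l/ (word-initial) is in the target of rule 1 but the environment (word-finally or immediately before a consonant) is not met → [l].
/u/ (between /l/ and /j/) fails the environment for rule 2, so it stays [u].
/j/ (between /u/ and /l/): no rule targets it → [j].
/l/ (between /j/ and /i/): rule 1 targets it, but not word-finally or immediately before a consonant → unchanged [l].
/i/ — between /l/ and /j/, in an unstressed syllable — surfaces as [ə] (rule 2).
/j/ (between /i/ and /l/) is unaffected → [j].
/l/ (between /j/ and /i/) is in the target of rule 1 but the environment (word-finally or immediately before a consonant) is not met → [l].
/i/ (word-final) occurs in an unstressed syllable → [ə] by rule 2.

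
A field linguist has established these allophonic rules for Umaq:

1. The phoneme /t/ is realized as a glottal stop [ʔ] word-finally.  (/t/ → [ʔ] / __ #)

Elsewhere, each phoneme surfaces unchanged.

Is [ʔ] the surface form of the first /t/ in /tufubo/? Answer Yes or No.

No

/t/ (word-initial) fails the environment for rule 1, so it stays [t].
The actual realization is [t], not [ʔ].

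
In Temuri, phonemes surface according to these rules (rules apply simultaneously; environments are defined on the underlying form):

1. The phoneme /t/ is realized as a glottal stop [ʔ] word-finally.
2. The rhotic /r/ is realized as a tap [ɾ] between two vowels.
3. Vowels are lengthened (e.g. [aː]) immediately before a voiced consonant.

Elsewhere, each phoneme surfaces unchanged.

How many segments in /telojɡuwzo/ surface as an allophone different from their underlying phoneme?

Segments that undergo a rule: /e/ → [eː] (rule 3); /o/ → [oː] (rule 3); /u/ → [uː] (rule 3).
All other segments surface unchanged.

3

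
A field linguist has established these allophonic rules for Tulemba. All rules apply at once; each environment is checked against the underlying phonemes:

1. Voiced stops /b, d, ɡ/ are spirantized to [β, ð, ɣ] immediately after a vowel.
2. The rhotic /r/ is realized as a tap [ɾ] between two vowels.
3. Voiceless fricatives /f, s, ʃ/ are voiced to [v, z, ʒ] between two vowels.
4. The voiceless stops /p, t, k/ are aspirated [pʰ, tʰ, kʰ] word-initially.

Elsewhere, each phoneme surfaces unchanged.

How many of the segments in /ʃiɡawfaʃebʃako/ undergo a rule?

3

Segments that undergo a rule: /ɡ/ → [ɣ] (rule 1); /ʃ/ → [ʒ] (rule 3); /b/ → [β] (rule 1).
All other segments surface unchanged.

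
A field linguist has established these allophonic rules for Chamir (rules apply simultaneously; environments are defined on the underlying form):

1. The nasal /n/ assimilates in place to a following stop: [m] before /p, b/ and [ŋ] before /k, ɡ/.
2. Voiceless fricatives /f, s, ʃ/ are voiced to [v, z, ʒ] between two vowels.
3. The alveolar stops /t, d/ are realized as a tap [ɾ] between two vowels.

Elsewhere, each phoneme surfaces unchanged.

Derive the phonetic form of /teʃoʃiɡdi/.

[teʒoʒiɡdi]

/t/ (word-initial) fails the environment for rule 3, so it stays [t].
/e/ stays [e].
/ʃ/ (between /e/ and /o/) occurs between two vowels → [ʒ] by rule 2.
/o/ — not in any rule's target class → [o].
/ʃ/ (between /o/ and /i/) occurs between two vowels → [ʒ] by rule 2.
/i/ (between /ʃ/ and /ɡ/) is unaffected → [i].
/ɡ/ (between /i/ and /d/): no rule targets it → [ɡ].
/d/ (between /ɡ/ and /i/) fails the environment for rule 3, so it stays [d].
/i/ stays [i].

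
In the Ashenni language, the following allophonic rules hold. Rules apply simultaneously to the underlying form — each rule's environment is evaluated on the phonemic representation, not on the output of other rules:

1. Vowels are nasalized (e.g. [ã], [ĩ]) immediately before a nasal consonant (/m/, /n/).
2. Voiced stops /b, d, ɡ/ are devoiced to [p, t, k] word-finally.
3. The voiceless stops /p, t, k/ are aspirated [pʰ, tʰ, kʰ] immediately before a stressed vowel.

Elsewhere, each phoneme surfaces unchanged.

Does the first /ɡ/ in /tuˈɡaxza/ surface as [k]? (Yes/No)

/ɡ/ (between /u/ and /a/) fails the environment for rule 2, so it stays [ɡ].
The actual realization is [ɡ], not [k].

No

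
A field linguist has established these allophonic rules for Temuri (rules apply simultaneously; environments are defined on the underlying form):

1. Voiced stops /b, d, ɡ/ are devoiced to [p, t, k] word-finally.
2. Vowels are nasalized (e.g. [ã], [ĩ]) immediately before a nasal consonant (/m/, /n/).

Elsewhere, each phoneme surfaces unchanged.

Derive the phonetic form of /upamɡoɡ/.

[upãmɡok]

/u/ (word-initial): rule 2 targets it, but not before a nasal consonant → unchanged [u].
/p/ (between /u/ and /a/): no rule targets it → [p].
/a/ meets the environment for rule 2 (before a nasal consonant) → [ã].
/m/ stays [m].
/ɡ/ (between /m/ and /o/) is in the target of rule 1 but the environment (word-finally) is not met → [ɡ].
/o/ (between /ɡ/ and /ɡ/) is in the target of rule 2 but the environment (before a nasal consonant) is not met → [o].
/ɡ/ meets the environment for rule 1 (word-finally) → [k].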